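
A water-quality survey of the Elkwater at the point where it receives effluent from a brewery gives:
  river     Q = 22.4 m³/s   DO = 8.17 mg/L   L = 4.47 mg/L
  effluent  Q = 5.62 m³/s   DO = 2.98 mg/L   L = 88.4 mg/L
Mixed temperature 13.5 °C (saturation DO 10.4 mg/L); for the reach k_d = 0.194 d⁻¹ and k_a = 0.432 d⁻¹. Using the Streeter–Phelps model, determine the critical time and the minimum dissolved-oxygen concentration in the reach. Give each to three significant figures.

Mixed DO = (22.4×8.17 + 5.62×2.98)/(22.4+5.62) = 199.8/28.02 = 7.129 mg/L.
Mixed L₀ = (22.4×4.47 + 5.62×88.4)/(28.02) = 596.9/28.02 = 21.30 mg/L.
Initial deficit D₀ = C_s − DO₀ = 10.4 − 7.129 = 3.271 mg/L.
t_c = (1/0.2380) ln[(0.432/0.194)(1 − 3.271×0.2380/(0.194×21.30))] = 4.202 × ln(1.807) = 2.487 d.
D_c = (0.194/0.432) × 21.30 × e^(−0.194×2.487) = 0.4491 × 21.30 × 0.6173 = 5.905 mg/L.
Minimum DO = 10.4 − 5.905 = 4.495 mg/L.

t_c ≈ 2.49 d; minimum DO ≈ 4.49 mg/L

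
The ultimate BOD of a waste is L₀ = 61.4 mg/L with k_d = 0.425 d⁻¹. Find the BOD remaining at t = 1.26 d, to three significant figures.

L_t = L₀ e^(−k_d t) = 61.4 × e^(−0.425×1.26) = 61.4 × 0.5854 = 35.94 mg/L.

L ≈ 35.9 mg/L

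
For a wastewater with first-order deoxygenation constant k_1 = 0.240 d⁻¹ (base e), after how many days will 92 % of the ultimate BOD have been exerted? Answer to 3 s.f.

y/L₀ = 1 − e^(−k_1 t) = 0.92 ⇒ e^(−k_1 t) = 0.0800
t = −ln(0.0800) / 0.240 = 2.526 / 0.240 = 10.52 d.

t ≈ 10.5 d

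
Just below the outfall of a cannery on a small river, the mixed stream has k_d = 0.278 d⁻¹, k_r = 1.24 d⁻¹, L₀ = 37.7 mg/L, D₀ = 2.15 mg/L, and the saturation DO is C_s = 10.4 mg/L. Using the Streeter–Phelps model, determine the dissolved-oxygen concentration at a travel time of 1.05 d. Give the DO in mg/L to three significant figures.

DO ≈ 4.64 mg/L

k_d L₀/(k_r−k_d) = 0.278×37.7/(1.24−0.278) = 10.48/0.9620 = 10.89 mg/L.
e^(−k_d t) = e^(−0.278×1.050) = 0.7468; e^(−k_r t) = e^(−1.24×1.050) = 0.2720.
D = 10.89 × (0.7468 − 0.2720) + 2.15 × 0.2720 = 5.173 + 0.5848 = 5.758 mg/L.
DO = C_s − D = 10.4 − 5.758 = 4.642 mg/L.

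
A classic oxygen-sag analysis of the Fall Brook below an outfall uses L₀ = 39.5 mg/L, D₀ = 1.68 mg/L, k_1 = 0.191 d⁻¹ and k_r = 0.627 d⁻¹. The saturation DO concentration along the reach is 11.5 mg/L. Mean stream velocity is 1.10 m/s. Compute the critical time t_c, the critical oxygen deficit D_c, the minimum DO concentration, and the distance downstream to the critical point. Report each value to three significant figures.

t_c ≈ 2.49 d; D_c ≈ 7.48 mg/L; min DO ≈ 4.02 mg/L; x_c ≈ 237 km

t_c = [1/(k_r−k_1)] ln[(k_r/k_1)(1 − D₀(k_r−k_1)/(k_1 L₀))]
= [1/(0.627−0.191)] ln[(0.627/0.191)(1 − 1.68×0.4360/(0.191×39.5))]
= (1/0.4360) ln[3.283 × 0.9029] = 2.294 × ln(2.964) = 2.294 × 1.087 = 2.492 d.
D_c = (k_1/k_r) L₀ e^(−k_1 t_c) = (0.191/0.627) × 39.5 × e^(−0.191×2.492) = 0.3046 × 39.5 × 0.6213 = 7.476 mg/L.
Minimum DO = C_s − D_c = 11.5 − 7.476 = 4.024 mg/L.
x_c = v t_c = 1.10 m/s × 2.492 d × 86400 s/d = 236800 m ≈ 237 km.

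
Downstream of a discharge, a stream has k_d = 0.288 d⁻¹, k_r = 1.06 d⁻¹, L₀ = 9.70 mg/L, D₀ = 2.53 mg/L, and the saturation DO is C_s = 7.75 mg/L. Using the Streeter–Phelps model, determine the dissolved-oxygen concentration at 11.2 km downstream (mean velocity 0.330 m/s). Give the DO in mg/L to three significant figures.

Travel time t = x/v = 11.2 km / (0.330 m/s) = 11200 m / 0.330 m/s = 33940 s = 0.3928 d.
k_d L₀/(k_r−k_d) = 0.288×9.70/(1.06−0.288) = 2.794/0.7720 = 3.619 mg/L.
e^(−k_d t) = e^(−0.288×0.3928) = 0.8930; e^(−k_r t) = e^(−1.06×0.3928) = 0.6594.
D = 3.619 × (0.8930 − 0.6594) + 2.53 × 0.6594 = 0.8453 + 1.668 = 2.514 mg/L.
DO = C_s − D = 7.75 − 2.514 = 5.236 mg/L.

DO ≈ 5.24 mg/L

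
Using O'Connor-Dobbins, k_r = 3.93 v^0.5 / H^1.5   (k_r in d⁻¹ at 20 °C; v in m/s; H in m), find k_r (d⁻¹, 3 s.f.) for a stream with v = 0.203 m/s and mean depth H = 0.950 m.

k_r = 3.93 × 0.203^0.5 / 0.950^1.5 = 3.93 × 0.4506 / 0.9259 = 1.912 d⁻¹.

k_r ≈ 1.91 d⁻¹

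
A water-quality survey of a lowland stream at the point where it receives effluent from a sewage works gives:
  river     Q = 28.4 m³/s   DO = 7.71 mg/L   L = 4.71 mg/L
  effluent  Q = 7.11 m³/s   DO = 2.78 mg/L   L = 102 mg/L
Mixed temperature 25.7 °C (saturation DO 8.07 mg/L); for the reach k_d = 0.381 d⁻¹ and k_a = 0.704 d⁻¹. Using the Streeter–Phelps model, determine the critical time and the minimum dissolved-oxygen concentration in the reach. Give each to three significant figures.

Mixed DO = (28.4×7.71 + 7.11×2.78)/(28.4+7.11) = 238.7/35.51 = 6.723 mg/L.
Mixed L₀ = (28.4×4.71 + 7.11×102)/(35.51) = 859.0/35.51 = 24.19 mg/L.
Initial deficit D₀ = C_s − DO₀ = 8.07 − 6.723 = 1.347 mg/L.
t_c = (1/0.3230) ln[(0.704/0.381)(1 − 1.347×0.3230/(0.381×24.19))] = 3.096 × ln(1.761) = 1.751 d.
D_c = (0.381/0.704) × 24.19 × e^(−0.381×1.751) = 0.5412 × 24.19 × 0.5132 = 6.718 mg/L.
Minimum DO = 8.07 − 6.718 = 1.352 mg/L.

t_c ≈ 1.75 d; minimum DO ≈ 1.35 mg/L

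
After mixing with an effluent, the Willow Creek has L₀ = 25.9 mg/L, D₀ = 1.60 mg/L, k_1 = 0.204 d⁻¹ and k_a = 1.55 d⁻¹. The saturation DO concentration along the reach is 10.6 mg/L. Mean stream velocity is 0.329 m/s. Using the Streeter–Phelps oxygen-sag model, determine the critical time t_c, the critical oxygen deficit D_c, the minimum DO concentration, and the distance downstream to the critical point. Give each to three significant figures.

t_c = [1/(k_a−k_1)] ln[(k_a/k_1)(1 − D₀(k_a−k_1)/(k_1 L₀))]
= [1/(1.55−0.204)] ln[(1.55/0.204)(1 − 1.60×1.346/(0.204×25.9))]
= (1/1.346) ln[7.598 × 0.5924] = 0.7429 × ln(4.501) = 0.7429 × 1.504 = 1.118 d.
L(t_c) = L₀ e^(−k_1 t_c) = 25.9 × 0.7961 = 20.62 mg/L, and at the critical point k_a D_c = k_1 L, so D_c = (0.204/1.55) × 20.62 = 2.714 mg/L.
Minimum DO = C_s − D_c = 10.6 − 2.714 = 7.886 mg/L.
x_c = v t_c = 0.329 m/s × 1.118 d × 86400 s/d = 31770 m ≈ 31.8 km.

t_c ≈ 1.12 d; D_c ≈ 2.71 mg/L; min DO ≈ 7.89 mg/L; x_c ≈ 31.8 km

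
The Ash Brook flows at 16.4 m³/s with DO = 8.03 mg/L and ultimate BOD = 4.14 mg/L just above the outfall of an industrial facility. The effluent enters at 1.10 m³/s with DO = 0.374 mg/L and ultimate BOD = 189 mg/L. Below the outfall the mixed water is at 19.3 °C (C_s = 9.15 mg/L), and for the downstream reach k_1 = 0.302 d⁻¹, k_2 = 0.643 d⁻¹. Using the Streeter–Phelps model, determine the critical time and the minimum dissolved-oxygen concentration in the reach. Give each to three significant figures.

t_c ≈ 1.86 d; minimum DO ≈ 4.93 mg/L

Mixed DO = (16.4×8.03 + 1.10×0.374)/(16.4+1.10) = 132.1/17.50 = 7.549 mg/L.
Mixed L₀ = (16.4×4.14 + 1.10×189)/(17.50) = 275.8/17.50 = 15.76 mg/L.
Initial deficit D₀ = C_s − DO₀ = 9.15 − 7.549 = 1.601 mg/L.
t_c = (1/0.3410) ln[(0.643/0.302)(1 − 1.601×0.3410/(0.302×15.76))] = 2.933 × ln(1.885) = 1.859 d.
D_c = (0.302/0.643) × 15.76 × e^(−0.302×1.859) = 0.4697 × 15.76 × 0.5704 = 4.222 mg/L.
Minimum DO = 9.15 − 4.222 = 4.928 mg/L.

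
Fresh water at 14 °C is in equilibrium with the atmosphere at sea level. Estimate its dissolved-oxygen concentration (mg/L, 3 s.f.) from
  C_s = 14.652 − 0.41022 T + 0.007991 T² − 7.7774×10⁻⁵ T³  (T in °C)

C_s = 14.652 − 0.41022×14 + 0.007991×14² − 7.7774×10⁻⁵×14³ = 10.26 mg/L.

C_s ≈ 10.3 mg/L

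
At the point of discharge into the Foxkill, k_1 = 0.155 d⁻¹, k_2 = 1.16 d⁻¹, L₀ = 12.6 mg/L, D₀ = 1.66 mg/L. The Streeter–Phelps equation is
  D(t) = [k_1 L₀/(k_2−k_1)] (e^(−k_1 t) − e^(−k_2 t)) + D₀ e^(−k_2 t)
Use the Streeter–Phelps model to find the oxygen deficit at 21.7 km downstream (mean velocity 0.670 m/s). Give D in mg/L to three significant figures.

Travel time t = x/v = 21.7 km / (0.670 m/s) = 21700 m / 0.670 m/s = 32390 s = 0.3749 d.
k_1 L₀/(k_2−k_1) = 0.155×12.6/(1.16−0.155) = 1.953/1.005 = 1.943 mg/L.
e^(−k_1 t) = e^(−0.155×0.3749) = 0.9436; e^(−k_2 t) = e^(−1.16×0.3749) = 0.6474.
D = 1.943 × (0.9436 − 0.6474) + 1.66 × 0.6474 = 0.5756 + 1.075 = 1.650 mg/L.

D ≈ 1.65 mg/L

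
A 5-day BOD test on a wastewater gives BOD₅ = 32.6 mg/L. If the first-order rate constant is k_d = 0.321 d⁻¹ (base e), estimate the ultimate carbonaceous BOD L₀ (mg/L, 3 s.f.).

BOD₅ = L₀(1 − e^(−5k_d)) ⇒ L₀ = BOD₅ / (1 − e^(−5×0.321))
= 32.6 / (1 − 0.2009) = 32.6 / 0.7991 = 40.80 mg/L.

L₀ ≈ 40.8 mg/L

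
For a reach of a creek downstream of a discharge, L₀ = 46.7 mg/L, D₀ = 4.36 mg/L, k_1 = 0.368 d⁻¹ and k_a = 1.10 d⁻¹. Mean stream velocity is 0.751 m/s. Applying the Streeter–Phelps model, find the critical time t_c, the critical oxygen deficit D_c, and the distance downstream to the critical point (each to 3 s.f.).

t_c ≈ 1.22 d; D_c ≈ 9.99 mg/L; x_c ≈ 78.9 km

At the critical point dD/dt = 0, so k_1 L₀ e^(−k_1 t) = k_a D. Substituting D(t) from the Streeter–Phelps equation and solving for t gives
t_c = ln[(k_a/k_1)(1 − D₀(k_a−k_1)/(k_1 L₀))] / (k_a−k_1).
Here k_a−k_1 = 0.7320 d⁻¹ and 1 − D₀(k_a−k_1)/(k_1 L₀) = 1 − 4.36×0.7320/(0.368×46.7) = 0.8143, so
t_c = ln(2.989 × 0.8143) / 0.7320 = 0.8895 / 0.7320 = 1.215 d.
D_c = (k_1/k_a) L₀ e^(−k_1 t_c) = (0.368/1.10) × 46.7 × e^(−0.368×1.215) = 0.3345 × 46.7 × 0.6394 = 9.990 mg/L.
x_c = v t_c = 0.751 m/s × 1.215 d × 86400 s/d = 78850 m ≈ 78.9 km.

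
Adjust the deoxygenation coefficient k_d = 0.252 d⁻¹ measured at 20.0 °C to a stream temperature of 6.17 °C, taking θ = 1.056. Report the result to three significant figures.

k_d ≈ 0.119 d⁻¹

k_d(T₂) = k_d(T₁) · θ^(T₂−T₁) = 0.252 × 1.056^(6.17−20.0)
= 0.252 × 1.056^-13.8 = 0.252 × 0.4707 = 0.1186 d⁻¹.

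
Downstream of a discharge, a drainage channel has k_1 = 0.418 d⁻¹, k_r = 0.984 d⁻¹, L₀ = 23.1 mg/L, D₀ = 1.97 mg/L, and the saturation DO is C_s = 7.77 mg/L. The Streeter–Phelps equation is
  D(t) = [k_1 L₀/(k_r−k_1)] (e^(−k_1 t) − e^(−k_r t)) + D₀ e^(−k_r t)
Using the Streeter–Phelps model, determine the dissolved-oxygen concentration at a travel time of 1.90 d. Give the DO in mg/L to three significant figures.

DO ≈ 2.39 mg/L

k_1 L₀/(k_r−k_1) = 0.418×23.1/(0.984−0.418) = 9.656/0.5660 = 17.06 mg/L.
e^(−k_1 t) = e^(−0.418×1.900) = 0.4519; e^(−k_r t) = e^(−0.984×1.900) = 0.1542.
D = 17.06 × (0.4519 − 0.1542) + 1.97 × 0.1542 = 5.080 + 0.3037 = 5.383 mg/L.
DO = C_s − D = 7.77 − 5.383 = 2.387 mg/L.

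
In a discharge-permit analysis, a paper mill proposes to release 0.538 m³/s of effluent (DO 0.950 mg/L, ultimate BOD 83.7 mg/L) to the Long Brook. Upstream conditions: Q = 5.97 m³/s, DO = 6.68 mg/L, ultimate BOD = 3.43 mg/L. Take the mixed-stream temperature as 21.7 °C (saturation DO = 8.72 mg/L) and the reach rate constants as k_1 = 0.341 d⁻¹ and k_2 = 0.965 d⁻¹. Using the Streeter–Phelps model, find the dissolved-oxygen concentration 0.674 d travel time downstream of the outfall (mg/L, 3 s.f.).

Mixed DO = (5.97×6.68 + 0.538×0.950)/(5.97+0.538) = 40.39/6.508 = 6.206 mg/L.
Mixed L₀ = (5.97×3.43 + 0.538×83.7)/(6.508) = 65.51/6.508 = 10.07 mg/L.
Initial deficit D₀ = C_s − DO₀ = 8.72 − 6.206 = 2.514 mg/L.
D(0.674) = [0.341×10.07/(0.965−0.341)](e^(−0.341×0.674) − e^(−0.965×0.674)) + 2.514 e^(−0.965×0.674)
= 5.501 × (0.7947 − 0.5218) + 2.514 × 0.5218 = 2.812 mg/L.
DO = 8.72 − 2.812 = 5.908 mg/L.

DO ≈ 5.91 mg/L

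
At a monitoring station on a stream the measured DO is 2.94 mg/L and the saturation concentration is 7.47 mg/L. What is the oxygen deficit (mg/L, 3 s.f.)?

D = C_s − C = 7.47 − 2.94 = 4.53 mg/L.

D ≈ 4.53 mg/L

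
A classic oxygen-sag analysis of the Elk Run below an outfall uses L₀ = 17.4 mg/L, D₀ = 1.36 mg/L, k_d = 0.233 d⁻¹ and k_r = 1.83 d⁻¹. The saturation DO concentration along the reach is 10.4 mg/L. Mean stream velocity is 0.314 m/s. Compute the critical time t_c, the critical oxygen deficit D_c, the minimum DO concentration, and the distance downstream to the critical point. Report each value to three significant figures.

t_c ≈ 0.810 d; D_c ≈ 1.83 mg/L; min DO ≈ 8.57 mg/L; x_c ≈ 22.0 km

With k_r/k_d = 7.854 and 1 − D₀(k_r−k_d)/(k_d L₀) = 0.4643,
t_c = ln(7.854 × 0.4643) / (1.83 − 0.233) = ln(3.646) / 1.597 = 1.294/1.597 = 0.8101 d.
L(t_c) = L₀ e^(−k_d t_c) = 17.4 × 0.8280 = 14.41 mg/L, and at the critical point k_r D_c = k_d L, so D_c = (0.233/1.83) × 14.41 = 1.834 mg/L.
Minimum DO = C_s − D_c = 10.4 − 1.834 = 8.566 mg/L.
x_c = v t_c = 0.314 m/s × 0.8101 d × 86400 s/d = 21980 m ≈ 22.0 km.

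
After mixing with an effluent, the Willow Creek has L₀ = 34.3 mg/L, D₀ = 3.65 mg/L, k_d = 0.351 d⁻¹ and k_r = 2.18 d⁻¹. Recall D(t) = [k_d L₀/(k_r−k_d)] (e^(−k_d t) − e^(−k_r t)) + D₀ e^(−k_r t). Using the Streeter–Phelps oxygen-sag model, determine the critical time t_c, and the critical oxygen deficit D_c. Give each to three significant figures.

t_c ≈ 0.556 d; D_c ≈ 4.54 mg/L

t_c = [1/(k_r−k_d)] ln[(k_r/k_d)(1 − D₀(k_r−k_d)/(k_d L₀))]
= [1/(2.18−0.351)] ln[(2.18/0.351)(1 − 3.65×1.829/(0.351×34.3))]
= (1/1.829) ln[6.211 × 0.4455] = 0.5467 × ln(2.767) = 0.5467 × 1.018 = 0.5564 d.
L(t_c) = L₀ e^(−k_d t_c) = 34.3 × 0.8226 = 28.21 mg/L, and at the critical point k_r D_c = k_d L, so D_c = (0.351/2.18) × 28.21 = 4.543 mg/L.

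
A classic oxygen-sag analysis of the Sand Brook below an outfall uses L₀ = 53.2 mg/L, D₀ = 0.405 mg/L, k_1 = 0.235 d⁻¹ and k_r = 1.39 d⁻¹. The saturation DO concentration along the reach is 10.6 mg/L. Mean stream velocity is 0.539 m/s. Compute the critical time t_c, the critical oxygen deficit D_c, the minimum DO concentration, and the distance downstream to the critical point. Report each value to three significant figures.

With k_r/k_1 = 5.915 and 1 − D₀(k_r−k_1)/(k_1 L₀) = 0.9626,
t_c = ln(5.915 × 0.9626) / (1.39 − 0.235) = ln(5.694) / 1.155 = 1.739/1.155 = 1.506 d.
L(t_c) = L₀ e^(−k_1 t_c) = 53.2 × 0.7020 = 37.34 mg/L, and at the critical point k_r D_c = k_1 L, so D_c = (0.235/1.39) × 37.34 = 6.314 mg/L.
Minimum DO = C_s − D_c = 10.6 − 6.314 = 4.286 mg/L.
x_c = v t_c = 0.539 m/s × 1.506 d × 86400 s/d = 70130 m ≈ 70.1 km.

t_c ≈ 1.51 d; D_c ≈ 6.31 mg/L; min DO ≈ 4.29 mg/L; x_c ≈ 70.1 km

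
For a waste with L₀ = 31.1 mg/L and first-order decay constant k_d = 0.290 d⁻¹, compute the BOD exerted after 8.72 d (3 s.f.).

y ≈ 28.6 mg/L

y_t = L₀(1 − e^(−k_d t)) = 31.1 × (1 − e^(−0.290×8.72))
= 31.1 × (1 − 0.07975) = 31.1 × 0.9202 = 28.62 mg/L.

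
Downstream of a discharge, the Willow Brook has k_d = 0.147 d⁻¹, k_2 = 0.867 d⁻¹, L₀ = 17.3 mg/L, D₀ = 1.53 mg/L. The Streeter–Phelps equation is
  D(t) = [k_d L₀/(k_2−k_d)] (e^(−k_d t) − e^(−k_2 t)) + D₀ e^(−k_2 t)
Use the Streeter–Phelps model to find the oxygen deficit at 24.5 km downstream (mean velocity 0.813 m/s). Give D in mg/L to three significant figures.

D ≈ 1.88 mg/L

Travel time t = x/v = 24.5 km / (0.813 m/s) = 24500 m / 0.813 m/s = 30140 s = 0.3488 d.
k_d L₀/(k_2−k_d) = 0.147×17.3/(0.867−0.147) = 2.543/0.7200 = 3.532 mg/L.
e^(−k_d t) = e^(−0.147×0.3488) = 0.9500; e^(−k_2 t) = e^(−0.867×0.3488) = 0.7390.
D = 3.532 × (0.9500 − 0.7390) + 1.53 × 0.7390 = 0.7452 + 1.131 = 1.876 mg/L.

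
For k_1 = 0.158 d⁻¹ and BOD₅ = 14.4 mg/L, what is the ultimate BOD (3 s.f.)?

BOD₅ = L₀(1 − e^(−5k_1)) ⇒ L₀ = BOD₅ / (1 − e^(−5×0.158))
= 14.4 / (1 − 0.4538) = 14.4 / 0.5462 = 26.37 mg/L.

L₀ ≈ 26.4 mg/L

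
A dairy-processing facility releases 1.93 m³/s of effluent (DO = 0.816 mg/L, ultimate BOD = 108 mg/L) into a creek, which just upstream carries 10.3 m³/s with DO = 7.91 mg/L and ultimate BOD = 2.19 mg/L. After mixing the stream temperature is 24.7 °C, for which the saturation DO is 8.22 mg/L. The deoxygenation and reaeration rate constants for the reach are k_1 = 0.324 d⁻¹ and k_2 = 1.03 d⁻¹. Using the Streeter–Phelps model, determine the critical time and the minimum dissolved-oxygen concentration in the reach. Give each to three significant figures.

t_c ≈ 1.38 d; minimum DO ≈ 4.42 mg/L

Mixed DO = (10.3×7.91 + 1.93×0.816)/(10.3+1.93) = 83.05/12.23 = 6.791 mg/L.
Mixed L₀ = (10.3×2.19 + 1.93×108)/(12.23) = 231.0/12.23 = 18.89 mg/L.
Initial deficit D₀ = C_s − DO₀ = 8.22 − 6.791 = 1.429 mg/L.
t_c = (1/0.7060) ln[(1.03/0.324)(1 − 1.429×0.7060/(0.324×18.89))] = 1.416 × ln(2.655) = 1.383 d.
D_c = (0.324/1.03) × 18.89 × e^(−0.324×1.383) = 0.3146 × 18.89 × 0.6389 = 3.796 mg/L.
Minimum DO = 8.22 − 3.796 = 4.424 mg/L.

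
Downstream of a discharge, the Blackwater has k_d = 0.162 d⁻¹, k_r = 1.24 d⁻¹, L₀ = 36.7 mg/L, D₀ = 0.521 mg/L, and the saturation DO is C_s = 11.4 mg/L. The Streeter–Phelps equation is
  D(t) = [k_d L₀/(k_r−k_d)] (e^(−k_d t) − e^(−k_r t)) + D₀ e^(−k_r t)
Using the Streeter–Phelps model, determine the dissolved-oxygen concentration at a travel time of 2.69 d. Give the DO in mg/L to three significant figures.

DO ≈ 8.01 mg/L

k_d L₀/(k_r−k_d) = 0.162×36.7/(1.24−0.162) = 5.945/1.078 = 5.515 mg/L.
e^(−k_d t) = e^(−0.162×2.690) = 0.6468; e^(−k_r t) = e^(−1.24×2.690) = 0.03559.
D = 5.515 × (0.6468 − 0.03559) + 0.521 × 0.03559 = 3.371 + 0.01854 = 3.389 mg/L.
DO = C_s − D = 11.4 − 3.389 = 8.011 mg/L.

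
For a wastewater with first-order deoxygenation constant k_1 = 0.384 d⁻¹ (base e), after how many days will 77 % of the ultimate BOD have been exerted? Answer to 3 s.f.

y/L₀ = 1 − e^(−k_1 t) = 0.77 ⇒ e^(−k_1 t) = 0.230
t = −ln(0.230) / 0.384 = 1.470 / 0.384 = 3.827 d.

t ≈ 3.83 d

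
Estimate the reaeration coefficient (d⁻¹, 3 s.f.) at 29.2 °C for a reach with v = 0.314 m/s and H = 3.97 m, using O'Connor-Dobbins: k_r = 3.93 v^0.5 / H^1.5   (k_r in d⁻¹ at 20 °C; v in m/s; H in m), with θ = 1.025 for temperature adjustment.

k_r ≈ 0.349 d⁻¹

k_r(20) = 3.93 × 0.314^0.5 / 3.97^1.5 = 3.93 × 0.5604 / 7.910 = 0.2784 d⁻¹.
k_r(29.2) = 0.2784 × 1.025^(29.2−20) = 0.2784 × 1.255 = 0.3494 d⁻¹.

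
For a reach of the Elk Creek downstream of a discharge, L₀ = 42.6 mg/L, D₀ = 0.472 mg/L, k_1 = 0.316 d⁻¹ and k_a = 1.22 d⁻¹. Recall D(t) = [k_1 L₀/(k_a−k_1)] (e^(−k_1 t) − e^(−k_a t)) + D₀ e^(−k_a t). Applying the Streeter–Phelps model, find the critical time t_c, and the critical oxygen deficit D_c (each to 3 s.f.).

t_c ≈ 1.46 d; D_c ≈ 6.96 mg/L

With k_a/k_1 = 3.861 and 1 − D₀(k_a−k_1)/(k_1 L₀) = 0.9683,
t_c = ln(3.861 × 0.9683) / (1.22 − 0.316) = ln(3.738) / 0.9040 = 1.319/0.9040 = 1.459 d.
L(t_c) = L₀ e^(−k_1 t_c) = 42.6 × 0.6307 = 26.87 mg/L, and at the critical point k_a D_c = k_1 L, so D_c = (0.316/1.22) × 26.87 = 6.959 mg/L.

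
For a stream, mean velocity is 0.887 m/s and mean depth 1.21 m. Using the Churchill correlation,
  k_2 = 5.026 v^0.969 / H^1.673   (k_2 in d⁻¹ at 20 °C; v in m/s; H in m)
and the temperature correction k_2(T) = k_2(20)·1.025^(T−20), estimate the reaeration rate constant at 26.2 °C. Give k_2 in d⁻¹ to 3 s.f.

k_2(20) = 5.026 × 0.887^0.969 / 1.21^1.673 = 5.026 × 0.8903 / 1.376 = 3.253 d⁻¹.
k_2(26.2) = 3.253 × 1.025^(26.2−20) = 3.253 × 1.165 = 3.791 d⁻¹.

k_2 ≈ 3.79 d⁻¹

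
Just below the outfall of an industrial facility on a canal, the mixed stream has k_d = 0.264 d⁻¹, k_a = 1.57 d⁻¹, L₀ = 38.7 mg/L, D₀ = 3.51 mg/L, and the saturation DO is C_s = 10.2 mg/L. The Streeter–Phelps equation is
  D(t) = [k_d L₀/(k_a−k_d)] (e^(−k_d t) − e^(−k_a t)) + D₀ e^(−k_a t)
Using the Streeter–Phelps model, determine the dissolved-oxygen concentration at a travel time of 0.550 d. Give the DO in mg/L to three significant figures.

k_d L₀/(k_a−k_d) = 0.264×38.7/(1.57−0.264) = 10.22/1.306 = 7.823 mg/L.
e^(−k_d t) = e^(−0.264×0.5500) = 0.8648; e^(−k_a t) = e^(−1.57×0.5500) = 0.4217.
D = 7.823 × (0.8648 − 0.4217) + 3.51 × 0.4217 = 3.467 + 1.480 = 4.947 mg/L.
DO = C_s − D = 10.2 − 4.947 = 5.253 mg/L.

DO ≈ 5.25 mg/L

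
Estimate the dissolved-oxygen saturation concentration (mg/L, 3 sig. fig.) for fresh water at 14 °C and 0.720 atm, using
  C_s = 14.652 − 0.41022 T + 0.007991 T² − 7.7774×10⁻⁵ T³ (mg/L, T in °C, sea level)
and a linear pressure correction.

At sea level: C_s = 14.652 − 0.41022×14 + 0.007991×14² − 7.7774×10⁻⁵×14³ = 10.26 mg/L.
Pressure correction: C_s' = 10.26 × 0.720 = 7.388 mg/L.

C_s ≈ 7.39 mg/L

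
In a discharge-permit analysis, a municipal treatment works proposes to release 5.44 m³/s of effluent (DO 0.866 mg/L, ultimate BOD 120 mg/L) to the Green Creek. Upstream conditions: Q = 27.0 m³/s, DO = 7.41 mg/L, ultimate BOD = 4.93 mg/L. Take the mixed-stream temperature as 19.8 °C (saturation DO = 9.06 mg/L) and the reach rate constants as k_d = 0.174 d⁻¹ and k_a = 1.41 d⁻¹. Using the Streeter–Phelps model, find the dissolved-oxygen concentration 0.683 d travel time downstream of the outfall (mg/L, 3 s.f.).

DO ≈ 6.28 mg/L

Mixed DO = (27.0×7.41 + 5.44×0.866)/(27.0+5.44) = 204.8/32.44 = 6.313 mg/L.
Mixed L₀ = (27.0×4.93 + 5.44×120)/(32.44) = 785.9/32.44 = 24.23 mg/L.
Initial deficit D₀ = C_s − DO₀ = 9.06 − 6.313 = 2.747 mg/L.
D(0.683) = [0.174×24.23/(1.41−0.174)](e^(−0.174×0.683) − e^(−1.41×0.683)) + 2.747 e^(−1.41×0.683)
= 3.411 × (0.8879 − 0.3817) + 2.747 × 0.3817 = 2.775 mg/L.
DO = 9.06 − 2.775 = 6.285 mg/L.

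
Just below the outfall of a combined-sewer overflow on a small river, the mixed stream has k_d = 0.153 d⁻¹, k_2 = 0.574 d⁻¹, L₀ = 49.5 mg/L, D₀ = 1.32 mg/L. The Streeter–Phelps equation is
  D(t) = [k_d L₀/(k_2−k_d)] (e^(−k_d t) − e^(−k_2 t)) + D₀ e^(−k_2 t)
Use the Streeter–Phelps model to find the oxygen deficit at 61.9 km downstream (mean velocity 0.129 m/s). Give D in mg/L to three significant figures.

Travel time t = x/v = 61.9 km / (0.129 m/s) = 61900 m / 0.129 m/s = 479800 s = 5.554 d.
k_d L₀/(k_2−k_d) = 0.153×49.5/(0.574−0.153) = 7.574/0.4210 = 17.99 mg/L.
e^(−k_d t) = e^(−0.153×5.554) = 0.4275; e^(−k_2 t) = e^(−0.574×5.554) = 0.04126.
D = 17.99 × (0.4275 − 0.04126) + 1.32 × 0.04126 = 6.949 + 0.05446 = 7.003 mg/L.

D ≈ 7.00 mg/L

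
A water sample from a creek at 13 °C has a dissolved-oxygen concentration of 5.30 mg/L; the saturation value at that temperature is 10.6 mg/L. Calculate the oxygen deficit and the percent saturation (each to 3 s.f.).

D ≈ 5.30 mg/L; 50.0 % saturation

D = C_s − C = 10.6 − 5.30 = 5.30 mg/L.
% saturation = 5.30/10.6 × 100 = 50.0 %.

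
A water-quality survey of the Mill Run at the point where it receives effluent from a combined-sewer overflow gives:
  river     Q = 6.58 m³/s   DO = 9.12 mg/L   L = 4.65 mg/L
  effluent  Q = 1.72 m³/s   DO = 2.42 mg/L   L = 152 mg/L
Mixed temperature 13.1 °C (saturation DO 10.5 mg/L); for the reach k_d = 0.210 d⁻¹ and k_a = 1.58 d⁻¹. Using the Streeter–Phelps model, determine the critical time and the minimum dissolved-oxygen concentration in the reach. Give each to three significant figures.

t_c ≈ 0.947 d; minimum DO ≈ 6.67 mg/L

Mixed DO = (6.58×9.12 + 1.72×2.42)/(6.58+1.72) = 64.17/8.300 = 7.732 mg/L.
Mixed L₀ = (6.58×4.65 + 1.72×152)/(8.300) = 292.0/8.300 = 35.19 mg/L.
Initial deficit D₀ = C_s − DO₀ = 10.5 − 7.732 = 2.768 mg/L.
t_c = (1/1.370) ln[(1.58/0.210)(1 − 2.768×1.370/(0.210×35.19))] = 0.7299 × ln(3.662) = 0.9474 d.
D_c = (0.210/1.58) × 35.19 × e^(−0.210×0.9474) = 0.1329 × 35.19 × 0.8196 = 3.833 mg/L.
Minimum DO = 10.5 − 3.833 = 6.667 mg/L.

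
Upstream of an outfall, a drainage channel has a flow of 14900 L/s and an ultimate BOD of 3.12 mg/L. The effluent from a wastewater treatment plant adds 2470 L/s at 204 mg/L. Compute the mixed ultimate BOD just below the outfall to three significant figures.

31.7 mg/L

Flow-weighted mixing: C = (Q_r C_r + Q_w C_w)/(Q_r + Q_w)
= (14900×3.12 + 2470×204)/(14900 + 2470) = 550400/17370 = 31.68 mg/L.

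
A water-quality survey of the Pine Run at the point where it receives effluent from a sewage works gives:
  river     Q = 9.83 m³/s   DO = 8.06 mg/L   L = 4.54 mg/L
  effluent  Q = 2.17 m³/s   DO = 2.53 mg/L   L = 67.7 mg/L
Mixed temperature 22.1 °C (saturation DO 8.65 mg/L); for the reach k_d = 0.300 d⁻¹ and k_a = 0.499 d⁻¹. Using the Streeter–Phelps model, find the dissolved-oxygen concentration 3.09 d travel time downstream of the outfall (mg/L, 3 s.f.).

DO ≈ 3.94 mg/L

Mixed DO = (9.83×8.06 + 2.17×2.53)/(9.83+2.17) = 84.72/12.00 = 7.060 mg/L.
Mixed L₀ = (9.83×4.54 + 2.17×67.7)/(12.00) = 191.5/12.00 = 15.96 mg/L.
Initial deficit D₀ = C_s − DO₀ = 8.65 − 7.060 = 1.590 mg/L.
D(3.09) = [0.300×15.96/(0.499−0.300)](e^(−0.300×3.09) − e^(−0.499×3.09)) + 1.590 e^(−0.499×3.09)
= 24.06 × (0.3957 − 0.2140) + 1.590 × 0.2140 = 4.714 mg/L.
DO = 8.65 − 4.714 = 3.936 mg/L.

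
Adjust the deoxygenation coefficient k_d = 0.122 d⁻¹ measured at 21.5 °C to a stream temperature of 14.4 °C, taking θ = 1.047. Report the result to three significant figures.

k_d(T₂) = k_d(T₁) · θ^(T₂−T₁) = 0.122 × 1.047^(14.4−21.5)
= 0.122 × 1.047^-7.10 = 0.122 × 0.7217 = 0.08805 d⁻¹.

k_d ≈ 0.0881 d⁻¹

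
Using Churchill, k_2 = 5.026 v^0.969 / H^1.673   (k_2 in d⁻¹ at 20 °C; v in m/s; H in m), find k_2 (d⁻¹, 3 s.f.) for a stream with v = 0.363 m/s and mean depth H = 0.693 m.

k_2 ≈ 3.48 d⁻¹

k_2 = 5.026 × 0.363^0.969 / 0.693^1.673 = 5.026 × 0.3746 / 0.5414 = 3.477 d⁻¹.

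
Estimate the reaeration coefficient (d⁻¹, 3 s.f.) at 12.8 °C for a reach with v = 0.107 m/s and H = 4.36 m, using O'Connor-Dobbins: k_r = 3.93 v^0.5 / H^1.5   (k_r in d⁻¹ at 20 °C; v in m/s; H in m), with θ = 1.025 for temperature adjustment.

k_r ≈ 0.118 d⁻¹

k_r(20) = 3.93 × 0.107^0.5 / 4.36^1.5 = 3.93 × 0.3271 / 9.104 = 0.1412 d⁻¹.
k_r(12.8) = 0.1412 × 1.025^(12.8−20) = 0.1412 × 0.8371 = 0.1182 d⁻¹.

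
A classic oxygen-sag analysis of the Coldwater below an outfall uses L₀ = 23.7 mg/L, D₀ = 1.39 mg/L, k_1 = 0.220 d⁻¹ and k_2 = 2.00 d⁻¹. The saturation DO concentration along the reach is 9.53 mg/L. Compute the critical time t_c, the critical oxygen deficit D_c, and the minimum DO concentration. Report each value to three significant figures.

t_c ≈ 0.879 d; D_c ≈ 2.15 mg/L; min DO ≈ 7.38 mg/L

With k_2/k_1 = 9.091 and 1 − D₀(k_2−k_1)/(k_1 L₀) = 0.5255,
t_c = ln(9.091 × 0.5255) / (2.00 − 0.220) = ln(4.777) / 1.780 = 1.564/1.780 = 0.8785 d.
L(t_c) = L₀ e^(−k_1 t_c) = 23.7 × 0.8243 = 19.53 mg/L, and at the critical point k_2 D_c = k_1 L, so D_c = (0.220/2.00) × 19.53 = 2.149 mg/L.
Minimum DO = C_s − D_c = 9.53 − 2.149 = 7.381 mg/L.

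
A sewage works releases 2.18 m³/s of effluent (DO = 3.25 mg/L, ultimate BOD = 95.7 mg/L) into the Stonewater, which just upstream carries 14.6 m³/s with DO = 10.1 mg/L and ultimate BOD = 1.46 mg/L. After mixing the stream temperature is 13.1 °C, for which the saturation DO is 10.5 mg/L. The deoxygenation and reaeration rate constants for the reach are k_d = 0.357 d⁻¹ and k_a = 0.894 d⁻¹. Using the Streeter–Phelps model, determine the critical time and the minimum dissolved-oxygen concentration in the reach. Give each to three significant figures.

Mixed DO = (14.6×10.1 + 2.18×3.25)/(14.6+2.18) = 154.5/16.78 = 9.210 mg/L.
Mixed L₀ = (14.6×1.46 + 2.18×95.7)/(16.78) = 229.9/16.78 = 13.70 mg/L.
Initial deficit D₀ = C_s − DO₀ = 10.5 − 9.210 = 1.290 mg/L.
t_c = (1/0.5370) ln[(0.894/0.357)(1 − 1.290×0.5370/(0.357×13.70))] = 1.862 × ln(2.150) = 1.425 d.
D_c = (0.357/0.894) × 13.70 × e^(−0.357×1.425) = 0.3993 × 13.70 × 0.6012 = 3.290 mg/L.
Minimum DO = 10.5 − 3.290 = 7.210 mg/L.

t_c ≈ 1.43 d; minimum DO ≈ 7.21 mg/L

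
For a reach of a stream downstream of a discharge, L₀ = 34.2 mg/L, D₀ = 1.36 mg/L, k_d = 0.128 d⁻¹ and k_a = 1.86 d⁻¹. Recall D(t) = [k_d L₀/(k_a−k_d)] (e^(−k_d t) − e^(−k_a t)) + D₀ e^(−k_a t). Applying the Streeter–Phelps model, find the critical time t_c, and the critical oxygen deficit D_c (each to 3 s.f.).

t_c ≈ 1.10 d; D_c ≈ 2.04 mg/L

With k_a/k_d = 14.53 and 1 − D₀(k_a−k_d)/(k_d L₀) = 0.4619,
t_c = ln(14.53 × 0.4619) / (1.86 − 0.128) = ln(6.712) / 1.732 = 1.904/1.732 = 1.099 d.
D_c = (k_d/k_a) L₀ e^(−k_d t_c) = (0.128/1.86) × 34.2 × e^(−0.128×1.099) = 0.06882 × 34.2 × 0.8687 = 2.045 mg/L.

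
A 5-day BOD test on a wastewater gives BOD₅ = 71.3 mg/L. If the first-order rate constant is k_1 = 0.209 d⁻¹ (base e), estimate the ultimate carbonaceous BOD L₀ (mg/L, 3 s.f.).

BOD₅ = L₀(1 − e^(−5k_1)) ⇒ L₀ = BOD₅ / (1 − e^(−5×0.209))
= 71.3 / (1 − 0.3517) = 71.3 / 0.6483 = 110.0 mg/L.

L₀ ≈ 110 mg/L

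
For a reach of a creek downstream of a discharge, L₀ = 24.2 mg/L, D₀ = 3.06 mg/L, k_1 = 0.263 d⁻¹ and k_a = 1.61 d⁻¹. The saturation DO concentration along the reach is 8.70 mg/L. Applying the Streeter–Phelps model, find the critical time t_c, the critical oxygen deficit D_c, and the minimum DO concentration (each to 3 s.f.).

With k_a/k_1 = 6.122 and 1 − D₀(k_a−k_1)/(k_1 L₀) = 0.3524,
t_c = ln(6.122 × 0.3524) / (1.61 − 0.263) = ln(2.157) / 1.347 = 0.7688/1.347 = 0.5707 d.
L(t_c) = L₀ e^(−k_1 t_c) = 24.2 × 0.8606 = 20.83 mg/L, and at the critical point k_a D_c = k_1 L, so D_c = (0.263/1.61) × 20.83 = 3.402 mg/L.
Minimum DO = C_s − D_c = 8.70 − 3.402 = 5.298 mg/L.

t_c ≈ 0.571 d; D_c ≈ 3.40 mg/L; min DO ≈ 5.30 mg/L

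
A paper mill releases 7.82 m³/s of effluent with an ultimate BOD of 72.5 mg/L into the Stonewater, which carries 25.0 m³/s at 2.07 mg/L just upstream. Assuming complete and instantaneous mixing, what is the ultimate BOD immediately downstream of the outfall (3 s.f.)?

18.9 mg/L

Flow-weighted mixing: C = (Q_r C_r + Q_w C_w)/(Q_r + Q_w)
= (25.0×2.07 + 7.82×72.5)/(25.0 + 7.82) = 618.7/32.82 = 18.85 mg/L.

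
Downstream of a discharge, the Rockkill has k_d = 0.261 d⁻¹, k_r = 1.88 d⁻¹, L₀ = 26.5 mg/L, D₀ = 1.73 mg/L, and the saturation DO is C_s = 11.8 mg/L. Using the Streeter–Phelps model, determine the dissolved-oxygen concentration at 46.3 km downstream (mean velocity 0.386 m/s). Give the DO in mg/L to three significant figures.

DO ≈ 9.01 mg/L

Travel time t = x/v = 46.3 km / (0.386 m/s) = 46300 m / 0.386 m/s = 119900 s = 1.388 d.
k_d L₀/(k_r−k_d) = 0.261×26.5/(1.88−0.261) = 6.917/1.619 = 4.272 mg/L.
e^(−k_d t) = e^(−0.261×1.388) = 0.6960; e^(−k_r t) = e^(−1.88×1.388) = 0.07354.
D = 4.272 × (0.6960 − 0.07354) + 1.73 × 0.07354 = 2.659 + 0.1272 = 2.787 mg/L.
DO = C_s − D = 11.8 − 2.787 = 9.013 mg/L.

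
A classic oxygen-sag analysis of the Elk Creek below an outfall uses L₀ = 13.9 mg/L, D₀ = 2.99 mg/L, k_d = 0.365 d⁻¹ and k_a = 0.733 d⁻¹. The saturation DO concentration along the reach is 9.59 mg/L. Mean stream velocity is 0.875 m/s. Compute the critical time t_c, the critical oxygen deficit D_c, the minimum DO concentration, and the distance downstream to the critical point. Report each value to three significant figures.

With k_a/k_d = 2.008 and 1 − D₀(k_a−k_d)/(k_d L₀) = 0.7831,
t_c = ln(2.008 × 0.7831) / (0.733 − 0.365) = ln(1.573) / 0.3680 = 0.4528/0.3680 = 1.230 d.
L(t_c) = L₀ e^(−k_d t_c) = 13.9 × 0.6382 = 8.871 mg/L, and at the critical point k_a D_c = k_d L, so D_c = (0.365/0.733) × 8.871 = 4.417 mg/L.
Minimum DO = C_s − D_c = 9.59 − 4.417 = 5.173 mg/L.
x_c = v t_c = 0.875 m/s × 1.230 d × 86400 s/d = 93020 m ≈ 93.0 km.

t_c ≈ 1.23 d; D_c ≈ 4.42 mg/L; min DO ≈ 5.17 mg/L; x_c ≈ 93.0 km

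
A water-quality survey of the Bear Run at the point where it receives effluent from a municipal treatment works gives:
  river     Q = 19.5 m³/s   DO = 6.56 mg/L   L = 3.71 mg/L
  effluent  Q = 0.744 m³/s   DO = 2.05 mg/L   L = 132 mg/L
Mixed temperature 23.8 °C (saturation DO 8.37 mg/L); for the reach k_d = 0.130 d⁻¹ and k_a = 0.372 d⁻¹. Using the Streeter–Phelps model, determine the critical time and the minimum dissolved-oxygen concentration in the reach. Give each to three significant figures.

t_c ≈ 1.97 d; minimum DO ≈ 6.09 mg/L

Mixed DO = (19.5×6.56 + 0.744×2.05)/(19.5+0.744) = 129.4/20.24 = 6.394 mg/L.
Mixed L₀ = (19.5×3.71 + 0.744×132)/(20.24) = 170.6/20.24 = 8.425 mg/L.
Initial deficit D₀ = C_s − DO₀ = 8.37 − 6.394 = 1.976 mg/L.
t_c = (1/0.2420) ln[(0.372/0.130)(1 − 1.976×0.2420/(0.130×8.425))] = 4.132 × ln(1.612) = 1.974 d.
D_c = (0.130/0.372) × 8.425 × e^(−0.130×1.974) = 0.3495 × 8.425 × 0.7737 = 2.278 mg/L.
Minimum DO = 8.37 − 2.278 = 6.092 mg/L.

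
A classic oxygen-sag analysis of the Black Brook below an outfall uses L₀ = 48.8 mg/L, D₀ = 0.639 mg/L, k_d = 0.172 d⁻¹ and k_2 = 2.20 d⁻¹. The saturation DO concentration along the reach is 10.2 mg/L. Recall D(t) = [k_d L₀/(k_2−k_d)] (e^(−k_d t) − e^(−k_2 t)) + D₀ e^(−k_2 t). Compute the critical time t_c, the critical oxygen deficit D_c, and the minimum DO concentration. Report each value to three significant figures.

t_c ≈ 1.17 d; D_c ≈ 3.12 mg/L; min DO ≈ 7.08 mg/L

t_c = [1/(k_2−k_d)] ln[(k_2/k_d)(1 − D₀(k_2−k_d)/(k_d L₀))]
= [1/(2.20−0.172)] ln[(2.20/0.172)(1 − 0.639×2.028/(0.172×48.8))]
= (1/2.028) ln[12.79 × 0.8456] = 0.4931 × ln(10.82) = 0.4931 × 2.381 = 1.174 d.
D_c = (k_d/k_2) L₀ e^(−k_d t_c) = (0.172/2.20) × 48.8 × e^(−0.172×1.174) = 0.07818 × 48.8 × 0.8171 = 3.118 mg/L.
Minimum DO = C_s − D_c = 10.2 − 3.118 = 7.082 mg/L.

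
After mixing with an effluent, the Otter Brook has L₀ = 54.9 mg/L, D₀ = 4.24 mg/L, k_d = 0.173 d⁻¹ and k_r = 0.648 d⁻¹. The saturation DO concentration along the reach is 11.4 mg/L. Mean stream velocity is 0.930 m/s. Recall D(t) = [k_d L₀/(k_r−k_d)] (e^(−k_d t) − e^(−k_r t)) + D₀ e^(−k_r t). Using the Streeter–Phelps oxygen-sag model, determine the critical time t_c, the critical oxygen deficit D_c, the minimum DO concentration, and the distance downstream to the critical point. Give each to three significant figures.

t_c = [1/(k_r−k_d)] ln[(k_r/k_d)(1 − D₀(k_r−k_d)/(k_d L₀))]
= [1/(0.648−0.173)] ln[(0.648/0.173)(1 − 4.24×0.4750/(0.173×54.9))]
= (1/0.4750) ln[3.746 × 0.7879] = 2.105 × ln(2.951) = 2.105 × 1.082 = 2.278 d.
L(t_c) = L₀ e^(−k_d t_c) = 54.9 × 0.6742 = 37.02 mg/L, and at the critical point k_r D_c = k_d L, so D_c = (0.173/0.648) × 37.02 = 9.882 mg/L.
Minimum DO = C_s − D_c = 11.4 − 9.882 = 1.518 mg/L.
x_c = v t_c = 0.930 m/s × 2.278 d × 86400 s/d = 183100 m ≈ 183 km.

t_c ≈ 2.28 d; D_c ≈ 9.88 mg/L; min DO ≈ 1.52 mg/L; x_c ≈ 183 km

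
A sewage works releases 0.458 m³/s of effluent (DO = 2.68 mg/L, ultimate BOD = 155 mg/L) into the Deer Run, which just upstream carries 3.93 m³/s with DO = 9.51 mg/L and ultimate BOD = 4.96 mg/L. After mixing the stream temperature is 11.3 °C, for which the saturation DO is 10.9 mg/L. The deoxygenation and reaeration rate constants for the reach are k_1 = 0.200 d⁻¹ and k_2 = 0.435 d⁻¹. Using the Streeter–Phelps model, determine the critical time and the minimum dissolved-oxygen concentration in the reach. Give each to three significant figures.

t_c ≈ 2.76 d; minimum DO ≈ 5.44 mg/L

Mixed DO = (3.93×9.51 + 0.458×2.68)/(3.93+0.458) = 38.60/4.388 = 8.797 mg/L.
Mixed L₀ = (3.93×4.96 + 0.458×155)/(4.388) = 90.48/4.388 = 20.62 mg/L.
Initial deficit D₀ = C_s − DO₀ = 10.9 − 8.797 = 2.103 mg/L.
t_c = (1/0.2350) ln[(0.435/0.200)(1 − 2.103×0.2350/(0.200×20.62))] = 4.255 × ln(1.914) = 2.763 d.
D_c = (0.200/0.435) × 20.62 × e^(−0.200×2.763) = 0.4598 × 20.62 × 0.5754 = 5.455 mg/L.
Minimum DO = 10.9 − 5.455 = 5.445 mg/L.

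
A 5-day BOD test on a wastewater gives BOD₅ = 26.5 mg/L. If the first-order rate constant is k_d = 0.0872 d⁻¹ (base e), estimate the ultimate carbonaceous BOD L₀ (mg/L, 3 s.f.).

L₀ ≈ 75.0 mg/L

BOD₅ = L₀(1 − e^(−5k_d)) ⇒ L₀ = BOD₅ / (1 − e^(−5×0.0872))
= 26.5 / (1 − 0.6466) = 26.5 / 0.3534 = 74.99 mg/L.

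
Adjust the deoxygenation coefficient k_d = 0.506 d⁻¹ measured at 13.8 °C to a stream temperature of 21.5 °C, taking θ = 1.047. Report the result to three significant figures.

k_d(T₂) = k_d(T₁) · θ^(T₂−T₁) = 0.506 × 1.047^(21.5−13.8)
= 0.506 × 1.047^7.70 = 0.506 × 1.424 = 0.7207 d⁻¹.

k_d ≈ 0.721 d⁻¹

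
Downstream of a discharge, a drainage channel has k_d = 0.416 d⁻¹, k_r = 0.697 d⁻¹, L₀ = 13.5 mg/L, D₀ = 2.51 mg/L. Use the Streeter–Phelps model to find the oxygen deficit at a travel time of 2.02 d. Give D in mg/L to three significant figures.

k_d L₀/(k_r−k_d) = 0.416×13.5/(0.697−0.416) = 5.616/0.2810 = 19.99 mg/L.
e^(−k_d t) = e^(−0.416×2.020) = 0.4316; e^(−k_r t) = e^(−0.697×2.020) = 0.2446.
D = 19.99 × (0.4316 − 0.2446) + 2.51 × 0.2446 = 3.736 + 0.6141 = 4.350 mg/L.

D ≈ 4.35 mg/L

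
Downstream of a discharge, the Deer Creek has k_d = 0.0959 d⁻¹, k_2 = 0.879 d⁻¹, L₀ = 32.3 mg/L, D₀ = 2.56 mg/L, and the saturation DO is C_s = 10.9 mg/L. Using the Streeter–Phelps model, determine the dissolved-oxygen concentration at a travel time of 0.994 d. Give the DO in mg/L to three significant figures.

k_d L₀/(k_2−k_d) = 0.0959×32.3/(0.879−0.0959) = 3.098/0.7831 = 3.956 mg/L.
e^(−k_d t) = e^(−0.0959×0.9940) = 0.9091; e^(−k_2 t) = e^(−0.879×0.9940) = 0.4174.
D = 3.956 × (0.9091 − 0.4174) + 2.56 × 0.4174 = 1.945 + 1.069 = 3.013 mg/L.
DO = C_s − D = 10.9 − 3.013 = 7.887 mg/L.

DO ≈ 7.89 mg/L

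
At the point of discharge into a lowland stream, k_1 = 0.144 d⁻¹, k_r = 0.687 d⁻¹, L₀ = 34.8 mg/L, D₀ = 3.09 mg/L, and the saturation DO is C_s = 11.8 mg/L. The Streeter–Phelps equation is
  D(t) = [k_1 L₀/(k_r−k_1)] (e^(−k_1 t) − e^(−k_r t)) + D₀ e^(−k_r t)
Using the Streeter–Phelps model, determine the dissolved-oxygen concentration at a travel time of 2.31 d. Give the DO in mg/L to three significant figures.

DO ≈ 6.44 mg/L

k_1 L₀/(k_r−k_1) = 0.144×34.8/(0.687−0.144) = 5.011/0.5430 = 9.229 mg/L.
e^(−k_1 t) = e^(−0.144×2.310) = 0.7170; e^(−k_r t) = e^(−0.687×2.310) = 0.2045.
D = 9.229 × (0.7170 − 0.2045) + 3.09 × 0.2045 = 4.730 + 0.6320 = 5.362 mg/L.
DO = C_s − D = 11.8 − 5.362 = 6.438 mg/L.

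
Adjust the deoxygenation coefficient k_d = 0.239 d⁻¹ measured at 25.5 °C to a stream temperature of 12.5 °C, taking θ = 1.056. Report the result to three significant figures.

k_d ≈ 0.118 d⁻¹

k_d(T₂) = k_d(T₁) · θ^(T₂−T₁) = 0.239 × 1.056^(12.5−25.5)
= 0.239 × 1.056^-13.0 = 0.239 × 0.4925 = 0.1177 d⁻¹.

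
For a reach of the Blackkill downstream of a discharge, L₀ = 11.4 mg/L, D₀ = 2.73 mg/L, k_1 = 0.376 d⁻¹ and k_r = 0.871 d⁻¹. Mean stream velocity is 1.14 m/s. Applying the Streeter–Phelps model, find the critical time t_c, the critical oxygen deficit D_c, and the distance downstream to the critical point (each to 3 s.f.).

t_c ≈ 0.932 d; D_c ≈ 3.47 mg/L; x_c ≈ 91.8 km

At the critical point dD/dt = 0, so k_1 L₀ e^(−k_1 t) = k_r D. Substituting D(t) from the Streeter–Phelps equation and solving for t gives
t_c = ln[(k_r/k_1)(1 − D₀(k_r−k_1)/(k_1 L₀))] / (k_r−k_1).
Here k_r−k_1 = 0.4950 d⁻¹ and 1 − D₀(k_r−k_1)/(k_1 L₀) = 1 − 2.73×0.4950/(0.376×11.4) = 0.6847, so
t_c = ln(2.316 × 0.6847) / 0.4950 = 0.4613 / 0.4950 = 0.9320 d.
D_c = (k_1/k_r) L₀ e^(−k_1 t_c) = (0.376/0.871) × 11.4 × e^(−0.376×0.9320) = 0.4317 × 11.4 × 0.7044 = 3.466 mg/L.
x_c = v t_c = 1.14 m/s × 0.9320 d × 86400 s/d = 91800 m ≈ 91.8 km.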